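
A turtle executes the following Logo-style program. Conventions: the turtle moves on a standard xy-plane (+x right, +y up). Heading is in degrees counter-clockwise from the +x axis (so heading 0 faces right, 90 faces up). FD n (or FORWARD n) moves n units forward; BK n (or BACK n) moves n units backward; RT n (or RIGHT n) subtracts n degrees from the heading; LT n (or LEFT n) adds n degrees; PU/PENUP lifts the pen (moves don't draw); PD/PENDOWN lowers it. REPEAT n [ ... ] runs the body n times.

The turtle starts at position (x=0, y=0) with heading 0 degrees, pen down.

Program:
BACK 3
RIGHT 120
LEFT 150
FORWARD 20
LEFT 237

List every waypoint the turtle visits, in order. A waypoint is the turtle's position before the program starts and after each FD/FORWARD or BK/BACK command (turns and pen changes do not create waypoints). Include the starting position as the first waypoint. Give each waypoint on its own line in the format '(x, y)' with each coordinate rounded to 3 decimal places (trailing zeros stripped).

Executing turtle program step by step:
Start: pos=(0,0), heading=0, pen down
BK 3: (0,0) -> (-3,0) [heading=0, draw]
RT 120: heading 0 -> 240
LT 150: heading 240 -> 30
FD 20: (-3,0) -> (14.321,10) [heading=30, draw]
LT 237: heading 30 -> 267
Final: pos=(14.321,10), heading=267, 2 segment(s) drawn
Waypoints (3 total):
(0, 0)
(-3, 0)
(14.321, 10)

Answer: (0, 0)
(-3, 0)
(14.321, 10)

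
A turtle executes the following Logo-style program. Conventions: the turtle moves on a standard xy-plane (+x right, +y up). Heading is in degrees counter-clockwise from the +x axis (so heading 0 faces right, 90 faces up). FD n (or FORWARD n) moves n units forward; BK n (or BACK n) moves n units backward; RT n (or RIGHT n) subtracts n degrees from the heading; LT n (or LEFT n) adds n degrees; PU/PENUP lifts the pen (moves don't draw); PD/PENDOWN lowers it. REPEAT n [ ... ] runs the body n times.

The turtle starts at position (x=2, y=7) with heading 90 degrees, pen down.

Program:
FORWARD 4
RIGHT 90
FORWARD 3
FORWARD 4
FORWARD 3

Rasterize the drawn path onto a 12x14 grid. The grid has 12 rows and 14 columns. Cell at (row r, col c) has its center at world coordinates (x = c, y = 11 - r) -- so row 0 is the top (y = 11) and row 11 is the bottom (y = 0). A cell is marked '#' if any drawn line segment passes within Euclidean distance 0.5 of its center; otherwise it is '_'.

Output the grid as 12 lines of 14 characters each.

Segment 0: (2,7) -> (2,11)
Segment 1: (2,11) -> (5,11)
Segment 2: (5,11) -> (9,11)
Segment 3: (9,11) -> (12,11)

Answer: __###########_
__#___________
__#___________
__#___________
__#___________
______________
______________
______________
______________
______________
______________
______________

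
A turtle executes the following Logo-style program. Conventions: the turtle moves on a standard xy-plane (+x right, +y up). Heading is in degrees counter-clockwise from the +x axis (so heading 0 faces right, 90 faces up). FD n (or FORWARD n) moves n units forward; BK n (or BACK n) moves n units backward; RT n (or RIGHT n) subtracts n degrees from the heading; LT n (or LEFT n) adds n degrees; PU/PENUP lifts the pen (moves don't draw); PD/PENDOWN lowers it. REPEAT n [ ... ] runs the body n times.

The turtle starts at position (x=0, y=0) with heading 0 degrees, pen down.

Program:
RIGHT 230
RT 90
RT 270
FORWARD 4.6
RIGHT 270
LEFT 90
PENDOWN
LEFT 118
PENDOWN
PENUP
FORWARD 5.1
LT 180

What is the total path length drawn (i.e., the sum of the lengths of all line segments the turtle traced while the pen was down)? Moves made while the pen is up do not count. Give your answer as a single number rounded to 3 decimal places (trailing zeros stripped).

Answer: 4.6

Derivation:
Executing turtle program step by step:
Start: pos=(0,0), heading=0, pen down
RT 230: heading 0 -> 130
RT 90: heading 130 -> 40
RT 270: heading 40 -> 130
FD 4.6: (0,0) -> (-2.957,3.524) [heading=130, draw]
RT 270: heading 130 -> 220
LT 90: heading 220 -> 310
PD: pen down
LT 118: heading 310 -> 68
PD: pen down
PU: pen up
FD 5.1: (-2.957,3.524) -> (-1.046,8.252) [heading=68, move]
LT 180: heading 68 -> 248
Final: pos=(-1.046,8.252), heading=248, 1 segment(s) drawn

Segment lengths:
  seg 1: (0,0) -> (-2.957,3.524), length = 4.6
Total = 4.6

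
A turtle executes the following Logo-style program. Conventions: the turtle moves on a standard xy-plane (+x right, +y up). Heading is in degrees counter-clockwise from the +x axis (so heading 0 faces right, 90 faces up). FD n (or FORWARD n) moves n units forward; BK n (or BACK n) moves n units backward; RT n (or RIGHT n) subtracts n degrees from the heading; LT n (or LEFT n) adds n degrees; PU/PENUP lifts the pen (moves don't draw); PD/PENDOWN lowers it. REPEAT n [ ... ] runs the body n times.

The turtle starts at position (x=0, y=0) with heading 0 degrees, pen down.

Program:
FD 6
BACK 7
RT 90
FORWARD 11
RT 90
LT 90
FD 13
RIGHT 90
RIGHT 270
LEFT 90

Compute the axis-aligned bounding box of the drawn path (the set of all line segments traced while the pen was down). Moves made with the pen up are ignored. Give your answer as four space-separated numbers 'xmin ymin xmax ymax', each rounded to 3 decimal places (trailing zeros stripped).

Answer: -1 -24 6 0

Derivation:
Executing turtle program step by step:
Start: pos=(0,0), heading=0, pen down
FD 6: (0,0) -> (6,0) [heading=0, draw]
BK 7: (6,0) -> (-1,0) [heading=0, draw]
RT 90: heading 0 -> 270
FD 11: (-1,0) -> (-1,-11) [heading=270, draw]
RT 90: heading 270 -> 180
LT 90: heading 180 -> 270
FD 13: (-1,-11) -> (-1,-24) [heading=270, draw]
RT 90: heading 270 -> 180
RT 270: heading 180 -> 270
LT 90: heading 270 -> 0
Final: pos=(-1,-24), heading=0, 4 segment(s) drawn

Segment endpoints: x in {-1, -1, -1, 0, 6}, y in {-24, -11, 0}
xmin=-1, ymin=-24, xmax=6, ymax=0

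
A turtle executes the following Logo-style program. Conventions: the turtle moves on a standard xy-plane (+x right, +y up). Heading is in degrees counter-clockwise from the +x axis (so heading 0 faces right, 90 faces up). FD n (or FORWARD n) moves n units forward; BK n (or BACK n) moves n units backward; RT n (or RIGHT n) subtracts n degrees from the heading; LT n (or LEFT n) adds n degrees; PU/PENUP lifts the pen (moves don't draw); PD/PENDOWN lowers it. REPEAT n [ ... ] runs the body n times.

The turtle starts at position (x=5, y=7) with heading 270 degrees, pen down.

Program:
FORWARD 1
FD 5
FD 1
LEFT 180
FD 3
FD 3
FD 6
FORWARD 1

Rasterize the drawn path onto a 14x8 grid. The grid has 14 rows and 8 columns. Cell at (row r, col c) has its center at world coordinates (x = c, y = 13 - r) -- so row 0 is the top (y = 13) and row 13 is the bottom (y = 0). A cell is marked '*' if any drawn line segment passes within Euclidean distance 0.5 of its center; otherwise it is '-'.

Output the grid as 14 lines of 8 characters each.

Segment 0: (5,7) -> (5,6)
Segment 1: (5,6) -> (5,1)
Segment 2: (5,1) -> (5,0)
Segment 3: (5,0) -> (5,3)
Segment 4: (5,3) -> (5,6)
Segment 5: (5,6) -> (5,12)
Segment 6: (5,12) -> (5,13)

Answer: -----*--
-----*--
-----*--
-----*--
-----*--
-----*--
-----*--
-----*--
-----*--
-----*--
-----*--
-----*--
-----*--
-----*--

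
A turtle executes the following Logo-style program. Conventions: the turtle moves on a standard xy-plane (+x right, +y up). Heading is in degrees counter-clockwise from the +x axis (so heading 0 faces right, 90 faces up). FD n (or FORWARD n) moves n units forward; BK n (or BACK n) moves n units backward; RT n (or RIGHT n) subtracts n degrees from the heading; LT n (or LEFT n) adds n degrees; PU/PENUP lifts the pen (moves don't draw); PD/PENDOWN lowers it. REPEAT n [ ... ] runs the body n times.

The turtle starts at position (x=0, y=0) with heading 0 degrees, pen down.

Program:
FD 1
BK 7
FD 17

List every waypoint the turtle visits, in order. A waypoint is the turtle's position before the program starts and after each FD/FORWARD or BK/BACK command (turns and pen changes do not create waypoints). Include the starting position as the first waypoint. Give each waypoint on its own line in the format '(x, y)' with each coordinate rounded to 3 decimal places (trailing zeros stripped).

Answer: (0, 0)
(1, 0)
(-6, 0)
(11, 0)

Derivation:
Executing turtle program step by step:
Start: pos=(0,0), heading=0, pen down
FD 1: (0,0) -> (1,0) [heading=0, draw]
BK 7: (1,0) -> (-6,0) [heading=0, draw]
FD 17: (-6,0) -> (11,0) [heading=0, draw]
Final: pos=(11,0), heading=0, 3 segment(s) drawn
Waypoints (4 total):
(0, 0)
(1, 0)
(-6, 0)
(11, 0)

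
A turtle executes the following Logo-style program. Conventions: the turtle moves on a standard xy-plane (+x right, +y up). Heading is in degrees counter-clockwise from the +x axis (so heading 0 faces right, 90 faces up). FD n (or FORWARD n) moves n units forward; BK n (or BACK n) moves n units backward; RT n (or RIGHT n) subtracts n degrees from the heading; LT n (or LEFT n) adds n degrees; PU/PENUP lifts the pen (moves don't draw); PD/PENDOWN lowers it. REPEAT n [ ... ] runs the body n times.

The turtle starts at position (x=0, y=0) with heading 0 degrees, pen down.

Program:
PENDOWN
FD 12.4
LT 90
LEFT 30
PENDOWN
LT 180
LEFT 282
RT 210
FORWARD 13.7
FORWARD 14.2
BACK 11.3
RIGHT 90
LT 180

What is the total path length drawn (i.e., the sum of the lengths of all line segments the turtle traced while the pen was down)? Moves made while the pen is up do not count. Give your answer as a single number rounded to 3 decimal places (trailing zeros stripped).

Executing turtle program step by step:
Start: pos=(0,0), heading=0, pen down
PD: pen down
FD 12.4: (0,0) -> (12.4,0) [heading=0, draw]
LT 90: heading 0 -> 90
LT 30: heading 90 -> 120
PD: pen down
LT 180: heading 120 -> 300
LT 282: heading 300 -> 222
RT 210: heading 222 -> 12
FD 13.7: (12.4,0) -> (25.801,2.848) [heading=12, draw]
FD 14.2: (25.801,2.848) -> (39.69,5.801) [heading=12, draw]
BK 11.3: (39.69,5.801) -> (28.637,3.451) [heading=12, draw]
RT 90: heading 12 -> 282
LT 180: heading 282 -> 102
Final: pos=(28.637,3.451), heading=102, 4 segment(s) drawn

Segment lengths:
  seg 1: (0,0) -> (12.4,0), length = 12.4
  seg 2: (12.4,0) -> (25.801,2.848), length = 13.7
  seg 3: (25.801,2.848) -> (39.69,5.801), length = 14.2
  seg 4: (39.69,5.801) -> (28.637,3.451), length = 11.3
Total = 51.6

Answer: 51.6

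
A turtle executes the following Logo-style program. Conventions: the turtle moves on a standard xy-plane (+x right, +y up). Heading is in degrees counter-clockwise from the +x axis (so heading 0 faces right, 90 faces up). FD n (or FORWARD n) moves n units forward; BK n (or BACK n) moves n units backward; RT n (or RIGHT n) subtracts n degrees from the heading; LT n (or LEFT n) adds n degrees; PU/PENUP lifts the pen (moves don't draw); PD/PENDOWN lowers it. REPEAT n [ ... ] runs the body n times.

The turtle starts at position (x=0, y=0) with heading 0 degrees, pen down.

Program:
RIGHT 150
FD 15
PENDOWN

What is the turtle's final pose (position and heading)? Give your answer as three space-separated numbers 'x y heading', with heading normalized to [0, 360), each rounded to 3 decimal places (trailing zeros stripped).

Answer: -12.99 -7.5 210

Derivation:
Executing turtle program step by step:
Start: pos=(0,0), heading=0, pen down
RT 150: heading 0 -> 210
FD 15: (0,0) -> (-12.99,-7.5) [heading=210, draw]
PD: pen down
Final: pos=(-12.99,-7.5), heading=210, 1 segment(s) drawn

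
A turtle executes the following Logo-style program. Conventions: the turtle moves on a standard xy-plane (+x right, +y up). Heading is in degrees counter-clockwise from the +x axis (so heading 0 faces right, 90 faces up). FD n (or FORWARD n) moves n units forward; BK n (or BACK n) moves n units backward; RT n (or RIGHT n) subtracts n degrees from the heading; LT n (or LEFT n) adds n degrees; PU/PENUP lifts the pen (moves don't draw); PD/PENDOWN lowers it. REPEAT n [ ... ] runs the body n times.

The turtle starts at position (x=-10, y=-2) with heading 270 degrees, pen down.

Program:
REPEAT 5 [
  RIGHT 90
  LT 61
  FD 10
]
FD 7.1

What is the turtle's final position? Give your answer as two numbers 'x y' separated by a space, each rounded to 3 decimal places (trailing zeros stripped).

Answer: -52.111 1.822

Derivation:
Executing turtle program step by step:
Start: pos=(-10,-2), heading=270, pen down
REPEAT 5 [
  -- iteration 1/5 --
  RT 90: heading 270 -> 180
  LT 61: heading 180 -> 241
  FD 10: (-10,-2) -> (-14.848,-10.746) [heading=241, draw]
  -- iteration 2/5 --
  RT 90: heading 241 -> 151
  LT 61: heading 151 -> 212
  FD 10: (-14.848,-10.746) -> (-23.329,-16.045) [heading=212, draw]
  -- iteration 3/5 --
  RT 90: heading 212 -> 122
  LT 61: heading 122 -> 183
  FD 10: (-23.329,-16.045) -> (-33.315,-16.569) [heading=183, draw]
  -- iteration 4/5 --
  RT 90: heading 183 -> 93
  LT 61: heading 93 -> 154
  FD 10: (-33.315,-16.569) -> (-42.303,-12.185) [heading=154, draw]
  -- iteration 5/5 --
  RT 90: heading 154 -> 64
  LT 61: heading 64 -> 125
  FD 10: (-42.303,-12.185) -> (-48.039,-3.994) [heading=125, draw]
]
FD 7.1: (-48.039,-3.994) -> (-52.111,1.822) [heading=125, draw]
Final: pos=(-52.111,1.822), heading=125, 6 segment(s) drawn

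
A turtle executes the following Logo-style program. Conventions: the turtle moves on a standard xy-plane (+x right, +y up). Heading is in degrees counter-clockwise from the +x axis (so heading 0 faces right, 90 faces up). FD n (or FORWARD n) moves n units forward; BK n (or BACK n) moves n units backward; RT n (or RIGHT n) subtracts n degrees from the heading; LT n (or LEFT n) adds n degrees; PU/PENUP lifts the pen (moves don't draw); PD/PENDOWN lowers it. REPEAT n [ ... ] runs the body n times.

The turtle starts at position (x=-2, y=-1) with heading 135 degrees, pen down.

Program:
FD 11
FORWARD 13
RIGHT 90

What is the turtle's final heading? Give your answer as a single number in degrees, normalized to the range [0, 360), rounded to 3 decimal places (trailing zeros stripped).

Executing turtle program step by step:
Start: pos=(-2,-1), heading=135, pen down
FD 11: (-2,-1) -> (-9.778,6.778) [heading=135, draw]
FD 13: (-9.778,6.778) -> (-18.971,15.971) [heading=135, draw]
RT 90: heading 135 -> 45
Final: pos=(-18.971,15.971), heading=45, 2 segment(s) drawn

Answer: 45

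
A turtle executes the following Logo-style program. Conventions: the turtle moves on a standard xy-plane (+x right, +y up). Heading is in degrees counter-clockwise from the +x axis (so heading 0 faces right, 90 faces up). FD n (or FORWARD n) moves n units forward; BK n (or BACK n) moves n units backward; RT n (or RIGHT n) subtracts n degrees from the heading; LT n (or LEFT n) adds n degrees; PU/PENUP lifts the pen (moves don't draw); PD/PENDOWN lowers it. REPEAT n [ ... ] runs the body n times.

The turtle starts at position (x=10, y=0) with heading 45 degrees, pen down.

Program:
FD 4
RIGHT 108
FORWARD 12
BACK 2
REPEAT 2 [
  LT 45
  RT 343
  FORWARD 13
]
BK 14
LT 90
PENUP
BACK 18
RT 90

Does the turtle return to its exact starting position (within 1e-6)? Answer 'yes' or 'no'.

Executing turtle program step by step:
Start: pos=(10,0), heading=45, pen down
FD 4: (10,0) -> (12.828,2.828) [heading=45, draw]
RT 108: heading 45 -> 297
FD 12: (12.828,2.828) -> (18.276,-7.864) [heading=297, draw]
BK 2: (18.276,-7.864) -> (17.368,-6.082) [heading=297, draw]
REPEAT 2 [
  -- iteration 1/2 --
  LT 45: heading 297 -> 342
  RT 343: heading 342 -> 359
  FD 13: (17.368,-6.082) -> (30.366,-6.309) [heading=359, draw]
  -- iteration 2/2 --
  LT 45: heading 359 -> 44
  RT 343: heading 44 -> 61
  FD 13: (30.366,-6.309) -> (36.669,5.062) [heading=61, draw]
]
BK 14: (36.669,5.062) -> (29.882,-7.183) [heading=61, draw]
LT 90: heading 61 -> 151
PU: pen up
BK 18: (29.882,-7.183) -> (45.625,-15.91) [heading=151, move]
RT 90: heading 151 -> 61
Final: pos=(45.625,-15.91), heading=61, 6 segment(s) drawn

Start position: (10, 0)
Final position: (45.625, -15.91)
Distance = 39.016; >= 1e-6 -> NOT closed

Answer: no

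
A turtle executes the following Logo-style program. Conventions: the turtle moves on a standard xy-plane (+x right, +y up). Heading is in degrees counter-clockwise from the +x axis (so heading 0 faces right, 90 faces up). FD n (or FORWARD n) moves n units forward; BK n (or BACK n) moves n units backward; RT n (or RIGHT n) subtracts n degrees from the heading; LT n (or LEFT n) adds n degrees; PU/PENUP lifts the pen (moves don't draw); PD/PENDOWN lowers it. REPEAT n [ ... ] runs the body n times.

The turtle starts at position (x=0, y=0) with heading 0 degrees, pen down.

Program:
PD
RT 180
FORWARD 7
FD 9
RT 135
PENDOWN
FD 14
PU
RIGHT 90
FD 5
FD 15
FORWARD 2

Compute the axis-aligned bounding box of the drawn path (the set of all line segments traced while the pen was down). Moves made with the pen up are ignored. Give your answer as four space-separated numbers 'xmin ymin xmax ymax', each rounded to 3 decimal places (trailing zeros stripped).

Answer: -16 0 0 9.899

Derivation:
Executing turtle program step by step:
Start: pos=(0,0), heading=0, pen down
PD: pen down
RT 180: heading 0 -> 180
FD 7: (0,0) -> (-7,0) [heading=180, draw]
FD 9: (-7,0) -> (-16,0) [heading=180, draw]
RT 135: heading 180 -> 45
PD: pen down
FD 14: (-16,0) -> (-6.101,9.899) [heading=45, draw]
PU: pen up
RT 90: heading 45 -> 315
FD 5: (-6.101,9.899) -> (-2.565,6.364) [heading=315, move]
FD 15: (-2.565,6.364) -> (8.042,-4.243) [heading=315, move]
FD 2: (8.042,-4.243) -> (9.456,-5.657) [heading=315, move]
Final: pos=(9.456,-5.657), heading=315, 3 segment(s) drawn

Segment endpoints: x in {-16, -7, -6.101, 0}, y in {0, 0, 0, 9.899}
xmin=-16, ymin=0, xmax=0, ymax=9.899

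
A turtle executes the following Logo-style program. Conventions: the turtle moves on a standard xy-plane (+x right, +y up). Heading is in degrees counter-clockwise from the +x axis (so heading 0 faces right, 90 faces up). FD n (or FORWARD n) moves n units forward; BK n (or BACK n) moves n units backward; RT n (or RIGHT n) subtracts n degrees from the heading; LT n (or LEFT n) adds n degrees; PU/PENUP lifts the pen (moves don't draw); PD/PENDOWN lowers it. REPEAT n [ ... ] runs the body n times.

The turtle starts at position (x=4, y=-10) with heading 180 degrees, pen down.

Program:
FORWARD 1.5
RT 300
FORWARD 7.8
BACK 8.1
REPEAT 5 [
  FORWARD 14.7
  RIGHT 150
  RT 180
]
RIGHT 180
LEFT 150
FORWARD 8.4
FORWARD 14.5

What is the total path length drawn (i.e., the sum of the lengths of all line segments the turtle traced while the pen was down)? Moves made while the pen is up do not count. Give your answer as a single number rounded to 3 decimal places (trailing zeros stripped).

Answer: 113.8

Derivation:
Executing turtle program step by step:
Start: pos=(4,-10), heading=180, pen down
FD 1.5: (4,-10) -> (2.5,-10) [heading=180, draw]
RT 300: heading 180 -> 240
FD 7.8: (2.5,-10) -> (-1.4,-16.755) [heading=240, draw]
BK 8.1: (-1.4,-16.755) -> (2.65,-9.74) [heading=240, draw]
REPEAT 5 [
  -- iteration 1/5 --
  FD 14.7: (2.65,-9.74) -> (-4.7,-22.471) [heading=240, draw]
  RT 150: heading 240 -> 90
  RT 180: heading 90 -> 270
  -- iteration 2/5 --
  FD 14.7: (-4.7,-22.471) -> (-4.7,-37.171) [heading=270, draw]
  RT 150: heading 270 -> 120
  RT 180: heading 120 -> 300
  -- iteration 3/5 --
  FD 14.7: (-4.7,-37.171) -> (2.65,-49.901) [heading=300, draw]
  RT 150: heading 300 -> 150
  RT 180: heading 150 -> 330
  -- iteration 4/5 --
  FD 14.7: (2.65,-49.901) -> (15.381,-57.251) [heading=330, draw]
  RT 150: heading 330 -> 180
  RT 180: heading 180 -> 0
  -- iteration 5/5 --
  FD 14.7: (15.381,-57.251) -> (30.081,-57.251) [heading=0, draw]
  RT 150: heading 0 -> 210
  RT 180: heading 210 -> 30
]
RT 180: heading 30 -> 210
LT 150: heading 210 -> 0
FD 8.4: (30.081,-57.251) -> (38.481,-57.251) [heading=0, draw]
FD 14.5: (38.481,-57.251) -> (52.981,-57.251) [heading=0, draw]
Final: pos=(52.981,-57.251), heading=0, 10 segment(s) drawn

Segment lengths:
  seg 1: (4,-10) -> (2.5,-10), length = 1.5
  seg 2: (2.5,-10) -> (-1.4,-16.755), length = 7.8
  seg 3: (-1.4,-16.755) -> (2.65,-9.74), length = 8.1
  seg 4: (2.65,-9.74) -> (-4.7,-22.471), length = 14.7
  seg 5: (-4.7,-22.471) -> (-4.7,-37.171), length = 14.7
  seg 6: (-4.7,-37.171) -> (2.65,-49.901), length = 14.7
  seg 7: (2.65,-49.901) -> (15.381,-57.251), length = 14.7
  seg 8: (15.381,-57.251) -> (30.081,-57.251), length = 14.7
  seg 9: (30.081,-57.251) -> (38.481,-57.251), length = 8.4
  seg 10: (38.481,-57.251) -> (52.981,-57.251), length = 14.5
Total = 113.8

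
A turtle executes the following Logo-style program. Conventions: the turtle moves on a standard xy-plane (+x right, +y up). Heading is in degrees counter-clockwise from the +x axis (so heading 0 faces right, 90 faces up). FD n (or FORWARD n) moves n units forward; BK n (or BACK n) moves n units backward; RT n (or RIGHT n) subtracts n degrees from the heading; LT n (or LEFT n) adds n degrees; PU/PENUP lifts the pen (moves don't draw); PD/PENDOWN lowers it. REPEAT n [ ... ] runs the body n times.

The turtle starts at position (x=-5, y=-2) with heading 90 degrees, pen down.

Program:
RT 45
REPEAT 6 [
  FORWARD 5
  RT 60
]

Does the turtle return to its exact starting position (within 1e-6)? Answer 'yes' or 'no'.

Executing turtle program step by step:
Start: pos=(-5,-2), heading=90, pen down
RT 45: heading 90 -> 45
REPEAT 6 [
  -- iteration 1/6 --
  FD 5: (-5,-2) -> (-1.464,1.536) [heading=45, draw]
  RT 60: heading 45 -> 345
  -- iteration 2/6 --
  FD 5: (-1.464,1.536) -> (3.365,0.241) [heading=345, draw]
  RT 60: heading 345 -> 285
  -- iteration 3/6 --
  FD 5: (3.365,0.241) -> (4.659,-4.588) [heading=285, draw]
  RT 60: heading 285 -> 225
  -- iteration 4/6 --
  FD 5: (4.659,-4.588) -> (1.124,-8.124) [heading=225, draw]
  RT 60: heading 225 -> 165
  -- iteration 5/6 --
  FD 5: (1.124,-8.124) -> (-3.706,-6.83) [heading=165, draw]
  RT 60: heading 165 -> 105
  -- iteration 6/6 --
  FD 5: (-3.706,-6.83) -> (-5,-2) [heading=105, draw]
  RT 60: heading 105 -> 45
]
Final: pos=(-5,-2), heading=45, 6 segment(s) drawn

Start position: (-5, -2)
Final position: (-5, -2)
Distance = 0; < 1e-6 -> CLOSED

Answer: yes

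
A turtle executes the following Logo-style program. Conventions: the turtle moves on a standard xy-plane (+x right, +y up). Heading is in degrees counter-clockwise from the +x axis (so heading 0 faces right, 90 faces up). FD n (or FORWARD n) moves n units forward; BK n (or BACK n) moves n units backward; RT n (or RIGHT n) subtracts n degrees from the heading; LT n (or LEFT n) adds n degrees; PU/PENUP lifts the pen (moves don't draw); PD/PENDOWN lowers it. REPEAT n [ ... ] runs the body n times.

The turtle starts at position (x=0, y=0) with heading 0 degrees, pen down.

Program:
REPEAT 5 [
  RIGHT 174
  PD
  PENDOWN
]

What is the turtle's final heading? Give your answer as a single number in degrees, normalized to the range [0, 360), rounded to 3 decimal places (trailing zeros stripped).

Answer: 210

Derivation:
Executing turtle program step by step:
Start: pos=(0,0), heading=0, pen down
REPEAT 5 [
  -- iteration 1/5 --
  RT 174: heading 0 -> 186
  PD: pen down
  PD: pen down
  -- iteration 2/5 --
  RT 174: heading 186 -> 12
  PD: pen down
  PD: pen down
  -- iteration 3/5 --
  RT 174: heading 12 -> 198
  PD: pen down
  PD: pen down
  -- iteration 4/5 --
  RT 174: heading 198 -> 24
  PD: pen down
  PD: pen down
  -- iteration 5/5 --
  RT 174: heading 24 -> 210
  PD: pen down
  PD: pen down
]
Final: pos=(0,0), heading=210, 0 segment(s) drawn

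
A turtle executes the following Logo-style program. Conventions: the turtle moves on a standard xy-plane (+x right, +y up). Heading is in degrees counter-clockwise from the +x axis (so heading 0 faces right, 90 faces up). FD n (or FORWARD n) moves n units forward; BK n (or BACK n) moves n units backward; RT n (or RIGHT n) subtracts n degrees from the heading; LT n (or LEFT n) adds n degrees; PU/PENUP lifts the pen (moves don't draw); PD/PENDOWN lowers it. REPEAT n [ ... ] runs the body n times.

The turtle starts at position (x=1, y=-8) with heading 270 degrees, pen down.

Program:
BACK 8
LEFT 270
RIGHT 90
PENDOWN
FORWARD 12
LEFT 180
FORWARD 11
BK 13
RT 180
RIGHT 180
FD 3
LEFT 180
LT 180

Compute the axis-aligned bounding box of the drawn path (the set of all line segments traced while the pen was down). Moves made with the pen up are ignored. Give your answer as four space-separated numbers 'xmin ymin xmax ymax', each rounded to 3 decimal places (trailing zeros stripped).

Answer: 1 -8 1 14

Derivation:
Executing turtle program step by step:
Start: pos=(1,-8), heading=270, pen down
BK 8: (1,-8) -> (1,0) [heading=270, draw]
LT 270: heading 270 -> 180
RT 90: heading 180 -> 90
PD: pen down
FD 12: (1,0) -> (1,12) [heading=90, draw]
LT 180: heading 90 -> 270
FD 11: (1,12) -> (1,1) [heading=270, draw]
BK 13: (1,1) -> (1,14) [heading=270, draw]
RT 180: heading 270 -> 90
RT 180: heading 90 -> 270
FD 3: (1,14) -> (1,11) [heading=270, draw]
LT 180: heading 270 -> 90
LT 180: heading 90 -> 270
Final: pos=(1,11), heading=270, 5 segment(s) drawn

Segment endpoints: x in {1, 1, 1, 1, 1, 1}, y in {-8, 0, 1, 11, 12, 14}
xmin=1, ymin=-8, xmax=1, ymax=14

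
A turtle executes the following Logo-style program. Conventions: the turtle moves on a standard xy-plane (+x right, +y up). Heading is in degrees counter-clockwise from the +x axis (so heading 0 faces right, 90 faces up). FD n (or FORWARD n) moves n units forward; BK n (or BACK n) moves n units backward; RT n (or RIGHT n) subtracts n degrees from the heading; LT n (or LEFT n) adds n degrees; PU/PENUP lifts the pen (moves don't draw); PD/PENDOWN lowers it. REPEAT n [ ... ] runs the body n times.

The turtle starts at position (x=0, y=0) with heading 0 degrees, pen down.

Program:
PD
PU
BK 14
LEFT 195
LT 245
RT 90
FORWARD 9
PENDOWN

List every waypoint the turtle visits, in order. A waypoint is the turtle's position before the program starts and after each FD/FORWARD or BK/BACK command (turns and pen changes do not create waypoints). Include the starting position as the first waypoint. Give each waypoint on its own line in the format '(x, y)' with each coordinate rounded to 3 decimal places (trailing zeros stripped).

Answer: (0, 0)
(-14, 0)
(-5.137, -1.563)

Derivation:
Executing turtle program step by step:
Start: pos=(0,0), heading=0, pen down
PD: pen down
PU: pen up
BK 14: (0,0) -> (-14,0) [heading=0, move]
LT 195: heading 0 -> 195
LT 245: heading 195 -> 80
RT 90: heading 80 -> 350
FD 9: (-14,0) -> (-5.137,-1.563) [heading=350, move]
PD: pen down
Final: pos=(-5.137,-1.563), heading=350, 0 segment(s) drawn
Waypoints (3 total):
(0, 0)
(-14, 0)
(-5.137, -1.563)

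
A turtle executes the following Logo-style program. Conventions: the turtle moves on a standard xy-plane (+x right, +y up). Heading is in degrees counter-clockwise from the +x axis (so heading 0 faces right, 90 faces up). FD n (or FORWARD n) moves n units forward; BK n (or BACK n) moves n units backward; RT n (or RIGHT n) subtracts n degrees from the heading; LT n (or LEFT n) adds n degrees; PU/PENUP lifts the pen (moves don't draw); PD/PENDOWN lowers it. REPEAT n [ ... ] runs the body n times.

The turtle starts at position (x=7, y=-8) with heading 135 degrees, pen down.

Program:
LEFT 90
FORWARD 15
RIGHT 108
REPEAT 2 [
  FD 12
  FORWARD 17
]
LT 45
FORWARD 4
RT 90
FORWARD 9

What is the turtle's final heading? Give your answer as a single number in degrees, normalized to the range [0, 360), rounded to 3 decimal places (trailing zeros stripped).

Executing turtle program step by step:
Start: pos=(7,-8), heading=135, pen down
LT 90: heading 135 -> 225
FD 15: (7,-8) -> (-3.607,-18.607) [heading=225, draw]
RT 108: heading 225 -> 117
REPEAT 2 [
  -- iteration 1/2 --
  FD 12: (-3.607,-18.607) -> (-9.054,-7.915) [heading=117, draw]
  FD 17: (-9.054,-7.915) -> (-16.772,7.233) [heading=117, draw]
  -- iteration 2/2 --
  FD 12: (-16.772,7.233) -> (-22.22,17.925) [heading=117, draw]
  FD 17: (-22.22,17.925) -> (-29.938,33.072) [heading=117, draw]
]
LT 45: heading 117 -> 162
FD 4: (-29.938,33.072) -> (-33.742,34.308) [heading=162, draw]
RT 90: heading 162 -> 72
FD 9: (-33.742,34.308) -> (-30.961,42.867) [heading=72, draw]
Final: pos=(-30.961,42.867), heading=72, 7 segment(s) drawn

Answer: 72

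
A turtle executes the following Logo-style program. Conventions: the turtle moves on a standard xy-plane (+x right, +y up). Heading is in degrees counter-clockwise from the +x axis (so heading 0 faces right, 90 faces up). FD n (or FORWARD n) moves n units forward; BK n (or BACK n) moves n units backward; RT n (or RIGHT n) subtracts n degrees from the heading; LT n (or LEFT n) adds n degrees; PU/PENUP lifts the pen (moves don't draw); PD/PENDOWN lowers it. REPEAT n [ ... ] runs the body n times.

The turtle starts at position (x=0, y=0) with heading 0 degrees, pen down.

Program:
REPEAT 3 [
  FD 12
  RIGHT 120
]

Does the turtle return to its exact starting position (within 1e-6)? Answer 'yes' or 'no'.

Executing turtle program step by step:
Start: pos=(0,0), heading=0, pen down
REPEAT 3 [
  -- iteration 1/3 --
  FD 12: (0,0) -> (12,0) [heading=0, draw]
  RT 120: heading 0 -> 240
  -- iteration 2/3 --
  FD 12: (12,0) -> (6,-10.392) [heading=240, draw]
  RT 120: heading 240 -> 120
  -- iteration 3/3 --
  FD 12: (6,-10.392) -> (0,0) [heading=120, draw]
  RT 120: heading 120 -> 0
]
Final: pos=(0,0), heading=0, 3 segment(s) drawn

Start position: (0, 0)
Final position: (0, 0)
Distance = 0; < 1e-6 -> CLOSED

Answer: yes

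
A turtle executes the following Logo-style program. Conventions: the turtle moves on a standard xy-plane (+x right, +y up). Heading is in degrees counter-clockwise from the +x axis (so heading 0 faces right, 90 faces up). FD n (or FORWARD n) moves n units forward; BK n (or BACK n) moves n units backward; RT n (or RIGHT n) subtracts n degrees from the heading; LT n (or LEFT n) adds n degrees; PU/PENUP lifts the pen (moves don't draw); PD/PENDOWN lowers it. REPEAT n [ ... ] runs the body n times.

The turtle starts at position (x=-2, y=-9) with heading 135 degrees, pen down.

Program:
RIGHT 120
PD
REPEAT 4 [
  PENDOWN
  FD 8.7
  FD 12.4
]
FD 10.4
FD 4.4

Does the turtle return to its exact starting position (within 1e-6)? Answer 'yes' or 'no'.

Answer: no

Derivation:
Executing turtle program step by step:
Start: pos=(-2,-9), heading=135, pen down
RT 120: heading 135 -> 15
PD: pen down
REPEAT 4 [
  -- iteration 1/4 --
  PD: pen down
  FD 8.7: (-2,-9) -> (6.404,-6.748) [heading=15, draw]
  FD 12.4: (6.404,-6.748) -> (18.381,-3.539) [heading=15, draw]
  -- iteration 2/4 --
  PD: pen down
  FD 8.7: (18.381,-3.539) -> (26.785,-1.287) [heading=15, draw]
  FD 12.4: (26.785,-1.287) -> (38.762,1.922) [heading=15, draw]
  -- iteration 3/4 --
  PD: pen down
  FD 8.7: (38.762,1.922) -> (47.166,4.174) [heading=15, draw]
  FD 12.4: (47.166,4.174) -> (59.143,7.383) [heading=15, draw]
  -- iteration 4/4 --
  PD: pen down
  FD 8.7: (59.143,7.383) -> (67.547,9.635) [heading=15, draw]
  FD 12.4: (67.547,9.635) -> (79.524,12.844) [heading=15, draw]
]
FD 10.4: (79.524,12.844) -> (89.57,15.536) [heading=15, draw]
FD 4.4: (89.57,15.536) -> (93.82,16.675) [heading=15, draw]
Final: pos=(93.82,16.675), heading=15, 10 segment(s) drawn

Start position: (-2, -9)
Final position: (93.82, 16.675)
Distance = 99.2; >= 1e-6 -> NOT closed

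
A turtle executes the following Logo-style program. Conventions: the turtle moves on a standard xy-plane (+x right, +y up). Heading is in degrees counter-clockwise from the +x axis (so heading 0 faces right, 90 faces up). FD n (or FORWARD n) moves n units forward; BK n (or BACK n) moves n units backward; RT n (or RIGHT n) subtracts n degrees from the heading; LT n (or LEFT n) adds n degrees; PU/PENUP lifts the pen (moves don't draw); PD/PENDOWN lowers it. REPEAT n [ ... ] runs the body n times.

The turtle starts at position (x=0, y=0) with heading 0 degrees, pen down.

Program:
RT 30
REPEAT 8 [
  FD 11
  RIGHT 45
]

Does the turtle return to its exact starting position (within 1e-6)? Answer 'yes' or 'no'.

Executing turtle program step by step:
Start: pos=(0,0), heading=0, pen down
RT 30: heading 0 -> 330
REPEAT 8 [
  -- iteration 1/8 --
  FD 11: (0,0) -> (9.526,-5.5) [heading=330, draw]
  RT 45: heading 330 -> 285
  -- iteration 2/8 --
  FD 11: (9.526,-5.5) -> (12.373,-16.125) [heading=285, draw]
  RT 45: heading 285 -> 240
  -- iteration 3/8 --
  FD 11: (12.373,-16.125) -> (6.873,-25.651) [heading=240, draw]
  RT 45: heading 240 -> 195
  -- iteration 4/8 --
  FD 11: (6.873,-25.651) -> (-3.752,-28.498) [heading=195, draw]
  RT 45: heading 195 -> 150
  -- iteration 5/8 --
  FD 11: (-3.752,-28.498) -> (-13.278,-22.998) [heading=150, draw]
  RT 45: heading 150 -> 105
  -- iteration 6/8 --
  FD 11: (-13.278,-22.998) -> (-16.125,-12.373) [heading=105, draw]
  RT 45: heading 105 -> 60
  -- iteration 7/8 --
  FD 11: (-16.125,-12.373) -> (-10.625,-2.847) [heading=60, draw]
  RT 45: heading 60 -> 15
  -- iteration 8/8 --
  FD 11: (-10.625,-2.847) -> (0,0) [heading=15, draw]
  RT 45: heading 15 -> 330
]
Final: pos=(0,0), heading=330, 8 segment(s) drawn

Start position: (0, 0)
Final position: (0, 0)
Distance = 0; < 1e-6 -> CLOSED

Answer: yes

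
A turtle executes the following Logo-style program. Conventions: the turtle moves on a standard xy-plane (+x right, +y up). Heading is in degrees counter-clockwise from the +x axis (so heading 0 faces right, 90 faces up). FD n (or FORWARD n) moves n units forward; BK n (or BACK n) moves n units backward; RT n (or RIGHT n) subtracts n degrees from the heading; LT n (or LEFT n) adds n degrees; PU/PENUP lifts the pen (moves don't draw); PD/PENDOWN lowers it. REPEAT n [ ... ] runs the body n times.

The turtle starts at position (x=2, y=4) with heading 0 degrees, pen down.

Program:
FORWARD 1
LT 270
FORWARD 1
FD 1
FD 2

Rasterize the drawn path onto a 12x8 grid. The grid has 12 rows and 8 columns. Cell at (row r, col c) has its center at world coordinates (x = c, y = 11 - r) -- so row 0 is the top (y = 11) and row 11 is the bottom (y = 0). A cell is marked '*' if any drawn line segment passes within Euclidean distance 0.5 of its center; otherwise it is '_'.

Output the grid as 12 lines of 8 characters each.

Segment 0: (2,4) -> (3,4)
Segment 1: (3,4) -> (3,3)
Segment 2: (3,3) -> (3,2)
Segment 3: (3,2) -> (3,0)

Answer: ________
________
________
________
________
________
________
__**____
___*____
___*____
___*____
___*____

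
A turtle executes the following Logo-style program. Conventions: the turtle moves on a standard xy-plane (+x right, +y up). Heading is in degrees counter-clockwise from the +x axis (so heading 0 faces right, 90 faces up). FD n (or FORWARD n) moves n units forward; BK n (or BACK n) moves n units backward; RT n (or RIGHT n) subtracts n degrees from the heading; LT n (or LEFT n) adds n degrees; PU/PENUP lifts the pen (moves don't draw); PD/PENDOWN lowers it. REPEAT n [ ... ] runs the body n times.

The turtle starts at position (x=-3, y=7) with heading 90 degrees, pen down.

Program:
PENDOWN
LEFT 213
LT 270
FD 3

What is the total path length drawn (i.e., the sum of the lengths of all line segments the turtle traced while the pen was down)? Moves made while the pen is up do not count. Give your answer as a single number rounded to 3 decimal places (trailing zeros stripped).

Executing turtle program step by step:
Start: pos=(-3,7), heading=90, pen down
PD: pen down
LT 213: heading 90 -> 303
LT 270: heading 303 -> 213
FD 3: (-3,7) -> (-5.516,5.366) [heading=213, draw]
Final: pos=(-5.516,5.366), heading=213, 1 segment(s) drawn

Segment lengths:
  seg 1: (-3,7) -> (-5.516,5.366), length = 3
Total = 3

Answer: 3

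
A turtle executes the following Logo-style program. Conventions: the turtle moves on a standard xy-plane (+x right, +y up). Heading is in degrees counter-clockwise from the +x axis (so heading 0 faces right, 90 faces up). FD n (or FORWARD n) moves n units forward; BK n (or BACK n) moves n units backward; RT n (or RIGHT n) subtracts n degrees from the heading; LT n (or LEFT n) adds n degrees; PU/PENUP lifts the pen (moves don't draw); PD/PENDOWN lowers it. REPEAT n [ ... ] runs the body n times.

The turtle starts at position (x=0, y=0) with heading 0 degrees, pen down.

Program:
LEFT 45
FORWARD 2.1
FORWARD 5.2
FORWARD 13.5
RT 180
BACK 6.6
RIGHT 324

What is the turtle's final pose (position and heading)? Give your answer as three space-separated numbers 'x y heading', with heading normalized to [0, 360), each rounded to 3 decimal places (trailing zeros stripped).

Executing turtle program step by step:
Start: pos=(0,0), heading=0, pen down
LT 45: heading 0 -> 45
FD 2.1: (0,0) -> (1.485,1.485) [heading=45, draw]
FD 5.2: (1.485,1.485) -> (5.162,5.162) [heading=45, draw]
FD 13.5: (5.162,5.162) -> (14.708,14.708) [heading=45, draw]
RT 180: heading 45 -> 225
BK 6.6: (14.708,14.708) -> (19.375,19.375) [heading=225, draw]
RT 324: heading 225 -> 261
Final: pos=(19.375,19.375), heading=261, 4 segment(s) drawn

Answer: 19.375 19.375 261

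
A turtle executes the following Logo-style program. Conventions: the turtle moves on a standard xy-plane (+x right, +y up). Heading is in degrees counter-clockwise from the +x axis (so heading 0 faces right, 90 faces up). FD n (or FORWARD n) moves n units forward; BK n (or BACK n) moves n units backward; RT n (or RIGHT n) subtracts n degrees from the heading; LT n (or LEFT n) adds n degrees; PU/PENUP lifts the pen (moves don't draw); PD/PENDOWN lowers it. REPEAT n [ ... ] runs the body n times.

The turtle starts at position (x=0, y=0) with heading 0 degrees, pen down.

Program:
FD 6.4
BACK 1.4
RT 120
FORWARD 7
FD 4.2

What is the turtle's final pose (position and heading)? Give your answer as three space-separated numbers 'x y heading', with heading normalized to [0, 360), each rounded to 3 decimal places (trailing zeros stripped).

Executing turtle program step by step:
Start: pos=(0,0), heading=0, pen down
FD 6.4: (0,0) -> (6.4,0) [heading=0, draw]
BK 1.4: (6.4,0) -> (5,0) [heading=0, draw]
RT 120: heading 0 -> 240
FD 7: (5,0) -> (1.5,-6.062) [heading=240, draw]
FD 4.2: (1.5,-6.062) -> (-0.6,-9.699) [heading=240, draw]
Final: pos=(-0.6,-9.699), heading=240, 4 segment(s) drawn

Answer: -0.6 -9.699 240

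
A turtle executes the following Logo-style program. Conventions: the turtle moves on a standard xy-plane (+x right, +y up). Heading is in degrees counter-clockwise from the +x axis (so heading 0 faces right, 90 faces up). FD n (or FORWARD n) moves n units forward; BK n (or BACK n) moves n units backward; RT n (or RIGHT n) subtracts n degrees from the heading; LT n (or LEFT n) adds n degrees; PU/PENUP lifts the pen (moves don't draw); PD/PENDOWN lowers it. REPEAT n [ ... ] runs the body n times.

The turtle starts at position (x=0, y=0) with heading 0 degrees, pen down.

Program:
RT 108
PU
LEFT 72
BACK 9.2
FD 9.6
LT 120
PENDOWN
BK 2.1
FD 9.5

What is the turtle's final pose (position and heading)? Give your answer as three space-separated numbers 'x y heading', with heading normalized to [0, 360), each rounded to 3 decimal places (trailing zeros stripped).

Answer: 1.097 7.124 84

Derivation:
Executing turtle program step by step:
Start: pos=(0,0), heading=0, pen down
RT 108: heading 0 -> 252
PU: pen up
LT 72: heading 252 -> 324
BK 9.2: (0,0) -> (-7.443,5.408) [heading=324, move]
FD 9.6: (-7.443,5.408) -> (0.324,-0.235) [heading=324, move]
LT 120: heading 324 -> 84
PD: pen down
BK 2.1: (0.324,-0.235) -> (0.104,-2.324) [heading=84, draw]
FD 9.5: (0.104,-2.324) -> (1.097,7.124) [heading=84, draw]
Final: pos=(1.097,7.124), heading=84, 2 segment(s) drawn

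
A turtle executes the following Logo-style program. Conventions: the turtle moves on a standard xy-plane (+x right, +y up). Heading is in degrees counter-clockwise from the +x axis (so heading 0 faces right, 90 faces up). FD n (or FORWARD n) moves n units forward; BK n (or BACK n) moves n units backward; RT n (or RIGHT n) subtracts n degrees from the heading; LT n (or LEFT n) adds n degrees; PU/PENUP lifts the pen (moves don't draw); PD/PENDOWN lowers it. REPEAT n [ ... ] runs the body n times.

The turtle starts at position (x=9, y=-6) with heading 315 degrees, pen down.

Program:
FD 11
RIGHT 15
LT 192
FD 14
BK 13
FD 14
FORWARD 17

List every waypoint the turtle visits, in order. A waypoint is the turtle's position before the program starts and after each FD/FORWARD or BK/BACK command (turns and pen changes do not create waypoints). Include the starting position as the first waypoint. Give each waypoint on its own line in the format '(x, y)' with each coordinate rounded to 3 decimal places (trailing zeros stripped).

Answer: (9, -6)
(16.778, -13.778)
(7.41, -3.374)
(16.109, -13.035)
(6.741, -2.631)
(-4.634, 10.002)

Derivation:
Executing turtle program step by step:
Start: pos=(9,-6), heading=315, pen down
FD 11: (9,-6) -> (16.778,-13.778) [heading=315, draw]
RT 15: heading 315 -> 300
LT 192: heading 300 -> 132
FD 14: (16.778,-13.778) -> (7.41,-3.374) [heading=132, draw]
BK 13: (7.41,-3.374) -> (16.109,-13.035) [heading=132, draw]
FD 14: (16.109,-13.035) -> (6.741,-2.631) [heading=132, draw]
FD 17: (6.741,-2.631) -> (-4.634,10.002) [heading=132, draw]
Final: pos=(-4.634,10.002), heading=132, 5 segment(s) drawn
Waypoints (6 total):
(9, -6)
(16.778, -13.778)
(7.41, -3.374)
(16.109, -13.035)
(6.741, -2.631)
(-4.634, 10.002)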